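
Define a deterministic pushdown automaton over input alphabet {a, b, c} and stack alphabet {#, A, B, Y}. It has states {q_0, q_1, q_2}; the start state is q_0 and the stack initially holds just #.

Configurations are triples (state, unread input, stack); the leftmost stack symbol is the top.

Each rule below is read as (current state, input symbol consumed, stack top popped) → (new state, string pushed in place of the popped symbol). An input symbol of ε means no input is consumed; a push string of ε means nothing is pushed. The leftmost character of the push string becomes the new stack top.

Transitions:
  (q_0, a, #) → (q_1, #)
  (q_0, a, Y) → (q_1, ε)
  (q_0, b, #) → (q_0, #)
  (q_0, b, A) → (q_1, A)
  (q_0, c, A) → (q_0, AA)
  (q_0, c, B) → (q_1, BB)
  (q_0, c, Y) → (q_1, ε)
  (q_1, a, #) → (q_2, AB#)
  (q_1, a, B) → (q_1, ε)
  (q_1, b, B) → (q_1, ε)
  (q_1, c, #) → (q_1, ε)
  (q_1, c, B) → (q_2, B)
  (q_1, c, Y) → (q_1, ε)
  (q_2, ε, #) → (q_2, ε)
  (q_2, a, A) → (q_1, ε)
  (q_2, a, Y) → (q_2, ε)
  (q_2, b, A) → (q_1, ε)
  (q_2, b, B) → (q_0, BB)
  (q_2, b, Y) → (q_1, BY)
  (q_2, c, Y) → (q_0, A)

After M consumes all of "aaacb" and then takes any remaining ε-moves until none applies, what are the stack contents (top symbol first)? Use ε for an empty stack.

(q_0, aaacb, #)
  read a, top #: go to q_1, push # → (q_1, aacb, #)
  read a, top #: go to q_2, push AB# → (q_2, acb, AB#)
  read a, top A: go to q_1, push ε → (q_1, cb, B#)
  read c, top B: go to q_2, push B → (q_2, b, B#)
  read b, top B: go to q_0, push BB → (q_0, ε, BB#)
All input consumed in state q_0 with stack BB#.

BB#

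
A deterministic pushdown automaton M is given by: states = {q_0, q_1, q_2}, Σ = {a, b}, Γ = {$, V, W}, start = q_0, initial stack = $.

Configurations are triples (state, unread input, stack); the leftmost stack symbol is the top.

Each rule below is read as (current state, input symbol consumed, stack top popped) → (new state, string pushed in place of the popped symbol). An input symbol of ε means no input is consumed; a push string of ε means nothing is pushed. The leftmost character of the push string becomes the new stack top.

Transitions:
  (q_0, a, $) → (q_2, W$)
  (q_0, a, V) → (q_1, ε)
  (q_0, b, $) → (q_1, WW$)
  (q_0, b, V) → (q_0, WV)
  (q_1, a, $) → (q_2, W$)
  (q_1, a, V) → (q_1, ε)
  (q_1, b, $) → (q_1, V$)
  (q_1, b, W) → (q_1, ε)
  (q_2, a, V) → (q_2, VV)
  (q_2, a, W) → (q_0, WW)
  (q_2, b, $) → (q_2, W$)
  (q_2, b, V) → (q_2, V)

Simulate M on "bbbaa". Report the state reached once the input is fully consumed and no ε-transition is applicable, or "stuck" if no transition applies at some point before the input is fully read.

(q_0, bbbaa, $) ⊢ (q_1, bbaa, WW$) ⊢ (q_1, baa, W$) ⊢ (q_1, aa, $) ⊢ (q_2, a, W$) ⊢ (q_0, ε, WW$)
All input consumed; M is in state q_0.

q_0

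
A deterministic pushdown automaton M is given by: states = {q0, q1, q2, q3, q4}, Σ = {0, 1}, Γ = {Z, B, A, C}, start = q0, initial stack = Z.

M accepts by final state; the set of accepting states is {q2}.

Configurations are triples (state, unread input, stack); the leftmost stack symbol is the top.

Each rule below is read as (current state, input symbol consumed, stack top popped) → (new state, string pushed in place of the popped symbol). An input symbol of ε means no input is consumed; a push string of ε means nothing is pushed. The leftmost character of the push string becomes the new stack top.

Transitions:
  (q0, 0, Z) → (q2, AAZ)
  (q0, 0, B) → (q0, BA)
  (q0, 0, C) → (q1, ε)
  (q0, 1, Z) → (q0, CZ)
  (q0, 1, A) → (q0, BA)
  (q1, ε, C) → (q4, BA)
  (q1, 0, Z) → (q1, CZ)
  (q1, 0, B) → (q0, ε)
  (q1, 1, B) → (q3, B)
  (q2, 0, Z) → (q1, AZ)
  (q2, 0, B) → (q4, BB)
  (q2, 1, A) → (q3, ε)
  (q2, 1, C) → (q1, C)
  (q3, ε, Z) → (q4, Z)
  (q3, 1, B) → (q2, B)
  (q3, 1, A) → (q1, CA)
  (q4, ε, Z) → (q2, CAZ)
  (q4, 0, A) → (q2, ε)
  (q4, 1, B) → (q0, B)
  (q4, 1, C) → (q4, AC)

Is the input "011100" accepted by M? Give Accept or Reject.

Reject

(q0, 011100, Z)
  read 0, top Z: go to q2, push AAZ → (q2, 11100, AAZ)
  read 1, top A: go to q3, push ε → (q3, 1100, AZ)
  read 1, top A: go to q1, push CA → (q1, 100, CAZ)
  ε-move, top C: go to q4, push BA → (q4, 100, BAAZ)
  read 1, top B: go to q0, push B → (q0, 00, BAAZ)
  read 0, top B: go to q0, push BA → (q0, 0, BAAAZ)
  read 0, top B: go to q0, push BA → (q0, ε, BAAAAZ)
All input consumed; state q0 ∉ F and no further ε-move applies.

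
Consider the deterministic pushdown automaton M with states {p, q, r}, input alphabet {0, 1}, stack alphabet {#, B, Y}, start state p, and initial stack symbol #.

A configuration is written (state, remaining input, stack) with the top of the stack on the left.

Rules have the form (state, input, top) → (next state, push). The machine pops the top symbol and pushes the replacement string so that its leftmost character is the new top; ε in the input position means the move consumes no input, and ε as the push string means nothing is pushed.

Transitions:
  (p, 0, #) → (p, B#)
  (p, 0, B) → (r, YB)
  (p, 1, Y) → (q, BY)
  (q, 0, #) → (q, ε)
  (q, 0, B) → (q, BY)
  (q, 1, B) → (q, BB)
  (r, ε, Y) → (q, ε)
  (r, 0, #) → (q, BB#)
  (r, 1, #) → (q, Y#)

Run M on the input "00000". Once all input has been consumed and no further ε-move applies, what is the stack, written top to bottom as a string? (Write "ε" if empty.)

(p, 00000, #)
  read 0, top #: go to p, push B# → (p, 0000, B#)
  read 0, top B: go to r, push YB → (r, 000, YB#)
  ε-move, top Y: go to q, push ε → (q, 000, B#)
  read 0, top B: go to q, push BY → (q, 00, BY#)
  read 0, top B: go to q, push BY → (q, 0, BYY#)
  read 0, top B: go to q, push BY → (q, ε, BYYY#)
All input consumed in state q with stack BYYY#.

BYYY#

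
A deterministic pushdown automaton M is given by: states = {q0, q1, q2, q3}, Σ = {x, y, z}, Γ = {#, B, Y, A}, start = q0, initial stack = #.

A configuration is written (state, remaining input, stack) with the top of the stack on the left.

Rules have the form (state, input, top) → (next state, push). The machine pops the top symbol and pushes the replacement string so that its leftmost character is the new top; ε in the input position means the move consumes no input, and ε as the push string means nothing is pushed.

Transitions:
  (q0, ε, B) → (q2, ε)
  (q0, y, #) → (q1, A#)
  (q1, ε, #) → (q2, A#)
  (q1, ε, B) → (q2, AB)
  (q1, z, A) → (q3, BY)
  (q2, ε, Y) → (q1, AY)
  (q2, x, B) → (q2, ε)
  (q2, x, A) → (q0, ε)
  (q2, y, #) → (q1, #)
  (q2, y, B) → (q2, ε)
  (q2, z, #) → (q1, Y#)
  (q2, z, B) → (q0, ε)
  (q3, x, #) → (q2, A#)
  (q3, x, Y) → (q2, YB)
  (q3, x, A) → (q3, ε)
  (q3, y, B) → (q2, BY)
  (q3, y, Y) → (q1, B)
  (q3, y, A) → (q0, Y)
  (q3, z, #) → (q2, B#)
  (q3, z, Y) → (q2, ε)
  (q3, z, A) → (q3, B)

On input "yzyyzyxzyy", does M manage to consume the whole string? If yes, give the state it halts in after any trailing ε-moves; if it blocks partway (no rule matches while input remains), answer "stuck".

(q0, yzyyzyxzyy, #) ⊢ (q1, zyyzyxzyy, A#) ⊢ (q3, yyzyxzyy, BY#) ⊢ (q2, yzyxzyy, BYY#) ⊢ (q2, zyxzyy, YY#) ⊢ (q1, zyxzyy, AYY#) ⊢ (q3, yxzyy, BYYY#) ⊢ (q2, xzyy, BYYYY#) ⊢ (q2, zyy, YYYY#) ⊢ (q1, zyy, AYYYY#) ⊢ (q3, yy, BYYYYY#) ⊢ (q2, y, BYYYYYY#) ⊢ (q2, ε, YYYYYY#) ⊢ (q1, ε, AYYYYYY#)
All input consumed; M is in state q1.

q1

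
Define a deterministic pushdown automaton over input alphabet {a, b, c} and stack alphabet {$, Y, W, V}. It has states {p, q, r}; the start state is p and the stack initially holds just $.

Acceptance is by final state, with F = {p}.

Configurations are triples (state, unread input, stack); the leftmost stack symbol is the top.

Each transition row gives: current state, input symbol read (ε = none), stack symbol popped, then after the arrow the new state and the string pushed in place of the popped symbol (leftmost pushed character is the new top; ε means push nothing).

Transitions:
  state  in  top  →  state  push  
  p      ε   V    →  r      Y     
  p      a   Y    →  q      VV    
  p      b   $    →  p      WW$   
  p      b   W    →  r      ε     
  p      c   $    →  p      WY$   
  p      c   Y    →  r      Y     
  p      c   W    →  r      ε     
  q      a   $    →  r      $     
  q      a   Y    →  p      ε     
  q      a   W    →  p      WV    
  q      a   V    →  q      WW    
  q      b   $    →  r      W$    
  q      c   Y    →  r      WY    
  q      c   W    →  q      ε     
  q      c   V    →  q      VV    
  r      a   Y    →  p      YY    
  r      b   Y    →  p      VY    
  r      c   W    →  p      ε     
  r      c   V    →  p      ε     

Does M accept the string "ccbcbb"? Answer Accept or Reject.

Reject

(p, ccbcbb, $) ⊢ (p, cbcbb, WY$) ⊢ (r, bcbb, Y$) ⊢ (p, cbb, VY$) ⊢ (r, cbb, YY$)
No transition applies at (r, cbb, YY$); input not fully consumed.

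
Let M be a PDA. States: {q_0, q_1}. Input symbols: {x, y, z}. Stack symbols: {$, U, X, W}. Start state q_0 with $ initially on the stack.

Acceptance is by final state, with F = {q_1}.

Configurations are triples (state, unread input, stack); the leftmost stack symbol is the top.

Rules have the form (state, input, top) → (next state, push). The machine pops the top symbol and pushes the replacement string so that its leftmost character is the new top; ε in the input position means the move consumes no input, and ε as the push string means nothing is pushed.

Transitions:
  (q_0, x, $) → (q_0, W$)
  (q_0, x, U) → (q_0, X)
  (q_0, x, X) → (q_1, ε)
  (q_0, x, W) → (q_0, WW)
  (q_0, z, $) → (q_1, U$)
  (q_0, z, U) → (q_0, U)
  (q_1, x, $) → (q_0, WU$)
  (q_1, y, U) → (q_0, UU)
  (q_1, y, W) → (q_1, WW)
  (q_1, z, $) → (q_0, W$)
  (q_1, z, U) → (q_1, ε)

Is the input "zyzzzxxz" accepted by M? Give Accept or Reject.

One accepting computation: (q_0, zyzzzxxz, $) ⊢ (q_1, yzzzxxz, U$) ⊢ (q_0, zzzxxz, UU$) ⊢ (q_0, zzxxz, UU$) ⊢ (q_0, zxxz, UU$) ⊢ (q_0, xxz, UU$) ⊢ (q_0, xz, XU$) ⊢ (q_1, z, U$) ⊢ (q_1, ε, $)
All input consumed and state q_1 ∈ F.

Accept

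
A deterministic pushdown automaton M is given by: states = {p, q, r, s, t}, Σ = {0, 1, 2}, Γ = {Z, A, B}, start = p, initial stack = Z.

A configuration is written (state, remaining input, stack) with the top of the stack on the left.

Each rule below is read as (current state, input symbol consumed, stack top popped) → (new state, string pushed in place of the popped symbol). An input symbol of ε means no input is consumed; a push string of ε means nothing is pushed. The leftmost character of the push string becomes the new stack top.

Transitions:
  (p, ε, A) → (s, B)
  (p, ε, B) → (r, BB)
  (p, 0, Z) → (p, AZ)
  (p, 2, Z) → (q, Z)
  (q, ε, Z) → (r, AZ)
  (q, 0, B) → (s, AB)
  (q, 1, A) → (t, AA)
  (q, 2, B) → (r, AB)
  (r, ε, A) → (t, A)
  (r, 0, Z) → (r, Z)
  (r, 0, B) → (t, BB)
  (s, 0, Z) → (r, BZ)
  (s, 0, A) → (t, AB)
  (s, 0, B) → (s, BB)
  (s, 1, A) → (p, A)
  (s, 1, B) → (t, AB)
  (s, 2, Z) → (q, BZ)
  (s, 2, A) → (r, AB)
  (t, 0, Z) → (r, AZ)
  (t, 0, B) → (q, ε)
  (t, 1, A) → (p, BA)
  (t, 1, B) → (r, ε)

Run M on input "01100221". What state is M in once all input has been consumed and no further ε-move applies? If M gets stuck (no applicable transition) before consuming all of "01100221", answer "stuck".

(p, 01100221, Z) ⊢ (p, 1100221, AZ) ⊢ (s, 1100221, BZ) ⊢ (t, 100221, ABZ) ⊢ (p, 00221, BABZ) ⊢ (r, 00221, BBABZ) ⊢ (t, 0221, BBBABZ) ⊢ (q, 221, BBABZ) ⊢ (r, 21, ABBABZ) ⊢ (t, 21, ABBABZ)
No transition for (t, 2, top A); M blocks with input 21 remaining.

stuck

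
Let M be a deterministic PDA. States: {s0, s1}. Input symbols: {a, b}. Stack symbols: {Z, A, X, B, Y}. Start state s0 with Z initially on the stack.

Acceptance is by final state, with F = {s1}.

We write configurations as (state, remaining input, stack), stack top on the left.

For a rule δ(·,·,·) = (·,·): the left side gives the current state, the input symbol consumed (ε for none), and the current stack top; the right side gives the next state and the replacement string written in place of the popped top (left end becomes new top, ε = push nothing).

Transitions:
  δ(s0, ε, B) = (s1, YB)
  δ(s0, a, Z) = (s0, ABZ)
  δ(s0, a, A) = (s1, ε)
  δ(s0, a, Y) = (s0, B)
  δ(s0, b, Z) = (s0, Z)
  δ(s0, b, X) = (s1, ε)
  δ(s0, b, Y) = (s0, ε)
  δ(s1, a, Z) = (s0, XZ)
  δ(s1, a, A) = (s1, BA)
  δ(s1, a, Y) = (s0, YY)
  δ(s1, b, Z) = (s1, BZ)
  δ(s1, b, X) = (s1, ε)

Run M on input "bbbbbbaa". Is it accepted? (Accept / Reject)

(s0, bbbbbbaa, Z)
  read b, top Z: go to s0, push Z → (s0, bbbbbaa, Z)
  read b, top Z: go to s0, push Z → (s0, bbbbaa, Z)
  read b, top Z: go to s0, push Z → (s0, bbbaa, Z)
  read b, top Z: go to s0, push Z → (s0, bbaa, Z)
  read b, top Z: go to s0, push Z → (s0, baa, Z)
  read b, top Z: go to s0, push Z → (s0, aa, Z)
  read a, top Z: go to s0, push ABZ → (s0, a, ABZ)
  read a, top A: go to s1, push ε → (s1, ε, BZ)
All input consumed; state s1 ∈ F.

Accept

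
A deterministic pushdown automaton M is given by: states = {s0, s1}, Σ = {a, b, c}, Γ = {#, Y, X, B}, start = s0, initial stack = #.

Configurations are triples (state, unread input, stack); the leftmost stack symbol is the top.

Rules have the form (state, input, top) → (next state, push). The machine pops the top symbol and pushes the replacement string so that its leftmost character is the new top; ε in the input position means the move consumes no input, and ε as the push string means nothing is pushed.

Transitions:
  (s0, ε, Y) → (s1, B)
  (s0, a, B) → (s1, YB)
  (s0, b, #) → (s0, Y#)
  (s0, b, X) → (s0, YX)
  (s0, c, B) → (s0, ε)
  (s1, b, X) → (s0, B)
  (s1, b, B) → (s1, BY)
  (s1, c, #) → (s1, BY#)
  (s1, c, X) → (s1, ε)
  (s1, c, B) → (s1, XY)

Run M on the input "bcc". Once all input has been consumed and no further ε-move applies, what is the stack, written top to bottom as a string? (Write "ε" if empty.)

Y#

(s0, bcc, #)
  read b, top #: go to s0, push Y# → (s0, cc, Y#)
  ε-move, top Y: go to s1, push B → (s1, cc, B#)
  read c, top B: go to s1, push XY → (s1, c, XY#)
  read c, top X: go to s1, push ε → (s1, ε, Y#)
All input consumed in state s1 with stack Y#.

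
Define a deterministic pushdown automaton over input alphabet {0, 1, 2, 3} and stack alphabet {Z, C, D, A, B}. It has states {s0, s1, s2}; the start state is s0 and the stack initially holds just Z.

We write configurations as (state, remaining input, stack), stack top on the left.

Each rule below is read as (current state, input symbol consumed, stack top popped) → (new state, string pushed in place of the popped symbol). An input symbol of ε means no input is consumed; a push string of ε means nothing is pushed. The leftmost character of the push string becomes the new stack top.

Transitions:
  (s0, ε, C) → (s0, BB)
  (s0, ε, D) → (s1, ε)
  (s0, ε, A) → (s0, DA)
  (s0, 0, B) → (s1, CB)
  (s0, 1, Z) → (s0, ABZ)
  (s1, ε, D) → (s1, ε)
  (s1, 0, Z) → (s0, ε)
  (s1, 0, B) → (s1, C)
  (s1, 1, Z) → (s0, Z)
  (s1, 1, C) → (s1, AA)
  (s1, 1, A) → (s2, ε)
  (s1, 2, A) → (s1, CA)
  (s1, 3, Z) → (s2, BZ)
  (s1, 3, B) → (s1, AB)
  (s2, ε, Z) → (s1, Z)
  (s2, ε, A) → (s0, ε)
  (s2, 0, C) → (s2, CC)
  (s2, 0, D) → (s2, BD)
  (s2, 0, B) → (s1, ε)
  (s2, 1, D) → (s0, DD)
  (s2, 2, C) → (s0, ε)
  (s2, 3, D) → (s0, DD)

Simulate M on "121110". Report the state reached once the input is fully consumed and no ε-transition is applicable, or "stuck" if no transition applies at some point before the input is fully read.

(s0, 121110, Z)
  read 1, top Z: go to s0, push ABZ → (s0, 21110, ABZ)
  ε-move, top A: go to s0, push DA → (s0, 21110, DABZ)
  ε-move, top D: go to s1, push ε → (s1, 21110, ABZ)
  read 2, top A: go to s1, push CA → (s1, 1110, CABZ)
  read 1, top C: go to s1, push AA → (s1, 110, AAABZ)
  read 1, top A: go to s2, push ε → (s2, 10, AABZ)
  ε-move, top A: go to s0, push ε → (s0, 10, ABZ)
  ε-move, top A: go to s0, push DA → (s0, 10, DABZ)
  ε-move, top D: go to s1, push ε → (s1, 10, ABZ)
  read 1, top A: go to s2, push ε → (s2, 0, BZ)
  read 0, top B: go to s1, push ε → (s1, ε, Z)
All input consumed; M is in state s1.

s1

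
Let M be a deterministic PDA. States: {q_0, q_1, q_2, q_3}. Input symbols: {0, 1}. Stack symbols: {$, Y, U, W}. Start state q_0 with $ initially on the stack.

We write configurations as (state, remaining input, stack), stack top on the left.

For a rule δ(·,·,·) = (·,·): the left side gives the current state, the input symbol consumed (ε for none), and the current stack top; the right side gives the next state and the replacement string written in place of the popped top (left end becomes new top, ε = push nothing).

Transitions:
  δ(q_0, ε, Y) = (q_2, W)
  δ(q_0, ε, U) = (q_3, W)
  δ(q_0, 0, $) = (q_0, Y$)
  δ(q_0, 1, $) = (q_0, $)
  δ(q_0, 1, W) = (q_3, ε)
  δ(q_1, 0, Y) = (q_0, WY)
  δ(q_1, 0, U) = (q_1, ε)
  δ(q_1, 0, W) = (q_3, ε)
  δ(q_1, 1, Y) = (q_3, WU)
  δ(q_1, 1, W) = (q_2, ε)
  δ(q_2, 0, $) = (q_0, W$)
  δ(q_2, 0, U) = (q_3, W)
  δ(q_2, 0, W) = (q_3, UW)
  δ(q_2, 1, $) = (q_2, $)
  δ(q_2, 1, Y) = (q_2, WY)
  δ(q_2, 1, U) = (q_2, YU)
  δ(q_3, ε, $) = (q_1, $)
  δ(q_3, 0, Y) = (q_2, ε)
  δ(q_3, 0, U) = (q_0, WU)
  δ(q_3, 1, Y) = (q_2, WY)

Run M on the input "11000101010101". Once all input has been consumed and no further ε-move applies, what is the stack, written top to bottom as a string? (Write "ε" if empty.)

UW$

(q_0, 11000101010101, $) ⊢ (q_0, 1000101010101, $) ⊢ (q_0, 000101010101, $) ⊢ (q_0, 00101010101, Y$) ⊢ (q_2, 00101010101, W$) ⊢ (q_3, 0101010101, UW$) ⊢ (q_0, 101010101, WUW$) ⊢ (q_3, 01010101, UW$) ⊢ (q_0, 1010101, WUW$) ⊢ (q_3, 010101, UW$) ⊢ (q_0, 10101, WUW$) ⊢ (q_3, 0101, UW$) ⊢ (q_0, 101, WUW$) ⊢ (q_3, 01, UW$) ⊢ (q_0, 1, WUW$) ⊢ (q_3, ε, UW$)
All input consumed in state q_3 with stack UW$.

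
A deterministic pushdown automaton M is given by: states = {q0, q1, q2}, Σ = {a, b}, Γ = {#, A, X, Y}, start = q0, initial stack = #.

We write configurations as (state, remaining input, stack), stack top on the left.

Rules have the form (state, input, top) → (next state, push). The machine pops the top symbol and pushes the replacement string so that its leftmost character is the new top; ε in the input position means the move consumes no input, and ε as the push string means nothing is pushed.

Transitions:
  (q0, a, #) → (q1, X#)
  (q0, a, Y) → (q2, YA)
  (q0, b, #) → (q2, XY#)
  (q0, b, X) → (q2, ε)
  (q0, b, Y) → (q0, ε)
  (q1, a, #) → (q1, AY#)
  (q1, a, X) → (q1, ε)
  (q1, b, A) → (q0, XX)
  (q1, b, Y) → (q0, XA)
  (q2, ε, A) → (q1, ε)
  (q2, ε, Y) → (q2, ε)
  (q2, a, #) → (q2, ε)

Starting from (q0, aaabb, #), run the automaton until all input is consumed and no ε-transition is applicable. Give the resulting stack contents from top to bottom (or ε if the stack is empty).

XY#

(q0, aaabb, #)
  read a, top #: go to q1, push X# → (q1, aabb, X#)
  read a, top X: go to q1, push ε → (q1, abb, #)
  read a, top #: go to q1, push AY# → (q1, bb, AY#)
  read b, top A: go to q0, push XX → (q0, b, XXY#)
  read b, top X: go to q2, push ε → (q2, ε, XY#)
All input consumed in state q2 with stack XY#.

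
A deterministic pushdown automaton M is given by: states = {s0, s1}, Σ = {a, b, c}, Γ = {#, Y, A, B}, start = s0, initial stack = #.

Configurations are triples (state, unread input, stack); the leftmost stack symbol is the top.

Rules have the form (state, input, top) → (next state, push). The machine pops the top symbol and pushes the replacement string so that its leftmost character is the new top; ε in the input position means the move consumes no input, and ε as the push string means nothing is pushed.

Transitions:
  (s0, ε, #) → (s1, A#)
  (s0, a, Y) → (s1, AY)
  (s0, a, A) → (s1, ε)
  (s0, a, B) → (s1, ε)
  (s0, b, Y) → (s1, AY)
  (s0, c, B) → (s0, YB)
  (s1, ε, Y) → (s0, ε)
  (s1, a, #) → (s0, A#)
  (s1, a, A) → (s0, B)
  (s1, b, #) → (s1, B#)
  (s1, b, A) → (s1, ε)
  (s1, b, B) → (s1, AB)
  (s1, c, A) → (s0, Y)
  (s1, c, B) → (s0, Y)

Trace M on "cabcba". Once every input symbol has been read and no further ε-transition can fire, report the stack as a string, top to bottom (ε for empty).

(s0, cabcba, #) ⊢ (s1, cabcba, A#) ⊢ (s0, abcba, Y#) ⊢ (s1, bcba, AY#) ⊢ (s1, cba, Y#) ⊢ (s0, cba, #) ⊢ (s1, cba, A#) ⊢ (s0, ba, Y#) ⊢ (s1, a, AY#) ⊢ (s0, ε, BY#)
All input consumed in state s0 with stack BY#.

BY#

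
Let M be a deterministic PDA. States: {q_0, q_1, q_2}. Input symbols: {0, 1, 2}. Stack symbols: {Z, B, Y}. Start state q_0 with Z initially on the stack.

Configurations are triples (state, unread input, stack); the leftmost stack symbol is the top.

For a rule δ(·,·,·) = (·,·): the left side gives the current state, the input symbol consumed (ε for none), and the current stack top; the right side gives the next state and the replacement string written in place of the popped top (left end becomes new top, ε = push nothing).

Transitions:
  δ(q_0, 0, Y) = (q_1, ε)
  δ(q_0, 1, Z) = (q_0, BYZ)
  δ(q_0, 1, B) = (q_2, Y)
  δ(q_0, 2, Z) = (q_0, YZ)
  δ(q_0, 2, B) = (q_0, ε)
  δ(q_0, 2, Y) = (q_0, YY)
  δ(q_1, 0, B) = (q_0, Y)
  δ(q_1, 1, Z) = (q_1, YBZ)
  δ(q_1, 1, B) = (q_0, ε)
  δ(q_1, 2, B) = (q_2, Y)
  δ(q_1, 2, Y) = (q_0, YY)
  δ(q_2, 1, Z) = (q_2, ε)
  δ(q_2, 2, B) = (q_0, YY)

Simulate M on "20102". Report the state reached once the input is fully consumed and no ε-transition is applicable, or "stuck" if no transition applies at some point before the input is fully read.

stuck

(q_0, 20102, Z)
  read 2, top Z: go to q_0, push YZ → (q_0, 0102, YZ)
  read 0, top Y: go to q_1, push ε → (q_1, 102, Z)
  read 1, top Z: go to q_1, push YBZ → (q_1, 02, YBZ)
No transition for (q_1, 0, top Y); M blocks with input 02 remaining.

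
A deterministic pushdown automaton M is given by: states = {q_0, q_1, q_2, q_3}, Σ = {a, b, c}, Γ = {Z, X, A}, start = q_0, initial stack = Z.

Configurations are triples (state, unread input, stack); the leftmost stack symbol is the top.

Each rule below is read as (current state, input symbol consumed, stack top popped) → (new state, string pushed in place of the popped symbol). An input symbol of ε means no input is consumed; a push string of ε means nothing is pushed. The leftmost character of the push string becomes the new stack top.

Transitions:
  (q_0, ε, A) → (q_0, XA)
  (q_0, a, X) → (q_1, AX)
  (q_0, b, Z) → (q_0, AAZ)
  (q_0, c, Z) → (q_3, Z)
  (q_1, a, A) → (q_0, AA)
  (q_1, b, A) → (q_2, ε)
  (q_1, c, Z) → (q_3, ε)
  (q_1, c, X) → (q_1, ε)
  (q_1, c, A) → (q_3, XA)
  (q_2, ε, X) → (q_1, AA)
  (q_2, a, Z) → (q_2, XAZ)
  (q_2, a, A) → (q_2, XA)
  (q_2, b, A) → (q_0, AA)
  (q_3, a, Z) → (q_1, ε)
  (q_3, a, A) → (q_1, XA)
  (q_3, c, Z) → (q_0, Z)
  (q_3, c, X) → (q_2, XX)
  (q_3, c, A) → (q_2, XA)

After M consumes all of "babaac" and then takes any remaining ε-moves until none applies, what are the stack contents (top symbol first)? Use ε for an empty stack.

(q_0, babaac, Z)
  read b, top Z: go to q_0, push AAZ → (q_0, abaac, AAZ)
  ε-move, top A: go to q_0, push XA → (q_0, abaac, XAAZ)
  read a, top X: go to q_1, push AX → (q_1, baac, AXAAZ)
  read b, top A: go to q_2, push ε → (q_2, aac, XAAZ)
  ε-move, top X: go to q_1, push AA → (q_1, aac, AAAAZ)
  read a, top A: go to q_0, push AA → (q_0, ac, AAAAAZ)
  ε-move, top A: go to q_0, push XA → (q_0, ac, XAAAAAZ)
  read a, top X: go to q_1, push AX → (q_1, c, AXAAAAAZ)
  read c, top A: go to q_3, push XA → (q_3, ε, XAXAAAAAZ)
All input consumed in state q_3 with stack XAXAAAAAZ.

XAXAAAAAZ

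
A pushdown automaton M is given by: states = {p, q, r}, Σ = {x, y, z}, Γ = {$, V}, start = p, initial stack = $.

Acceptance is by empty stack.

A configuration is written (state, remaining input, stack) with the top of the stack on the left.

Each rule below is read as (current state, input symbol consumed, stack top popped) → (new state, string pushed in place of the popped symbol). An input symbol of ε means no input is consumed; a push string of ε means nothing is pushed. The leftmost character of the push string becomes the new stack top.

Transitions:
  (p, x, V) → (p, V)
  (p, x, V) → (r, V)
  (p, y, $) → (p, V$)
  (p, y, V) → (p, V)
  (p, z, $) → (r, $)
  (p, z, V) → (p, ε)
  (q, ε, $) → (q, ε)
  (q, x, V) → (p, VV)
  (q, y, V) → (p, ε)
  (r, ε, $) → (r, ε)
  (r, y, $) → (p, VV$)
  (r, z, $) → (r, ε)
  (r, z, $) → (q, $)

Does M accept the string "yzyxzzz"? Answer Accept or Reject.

Accept

One accepting computation: (p, yzyxzzz, $) ⊢ (p, zyxzzz, V$) ⊢ (p, yxzzz, $) ⊢ (p, xzzz, V$) ⊢ (p, zzz, V$) ⊢ (p, zz, $) ⊢ (r, z, $) ⊢ (r, ε, ε)
All input consumed and the stack is empty.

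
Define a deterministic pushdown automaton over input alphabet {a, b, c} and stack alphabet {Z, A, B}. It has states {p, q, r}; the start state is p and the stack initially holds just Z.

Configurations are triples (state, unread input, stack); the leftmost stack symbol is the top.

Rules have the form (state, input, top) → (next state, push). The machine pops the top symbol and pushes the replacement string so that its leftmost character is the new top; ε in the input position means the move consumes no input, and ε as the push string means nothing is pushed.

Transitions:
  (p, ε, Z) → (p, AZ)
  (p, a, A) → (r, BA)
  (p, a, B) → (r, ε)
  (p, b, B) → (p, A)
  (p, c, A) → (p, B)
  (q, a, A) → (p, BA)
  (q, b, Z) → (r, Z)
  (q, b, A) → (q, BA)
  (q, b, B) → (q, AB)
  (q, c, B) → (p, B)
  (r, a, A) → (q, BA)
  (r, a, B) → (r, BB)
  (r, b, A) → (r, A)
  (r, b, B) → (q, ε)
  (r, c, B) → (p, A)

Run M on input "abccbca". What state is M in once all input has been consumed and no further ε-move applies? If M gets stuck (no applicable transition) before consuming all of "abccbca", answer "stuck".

stuck

(p, abccbca, Z)
  ε-move, top Z: go to p, push AZ → (p, abccbca, AZ)
  read a, top A: go to r, push BA → (r, bccbca, BAZ)
  read b, top B: go to q, push ε → (q, ccbca, AZ)
No transition for (q, c, top A); M blocks with input ccbca remaining.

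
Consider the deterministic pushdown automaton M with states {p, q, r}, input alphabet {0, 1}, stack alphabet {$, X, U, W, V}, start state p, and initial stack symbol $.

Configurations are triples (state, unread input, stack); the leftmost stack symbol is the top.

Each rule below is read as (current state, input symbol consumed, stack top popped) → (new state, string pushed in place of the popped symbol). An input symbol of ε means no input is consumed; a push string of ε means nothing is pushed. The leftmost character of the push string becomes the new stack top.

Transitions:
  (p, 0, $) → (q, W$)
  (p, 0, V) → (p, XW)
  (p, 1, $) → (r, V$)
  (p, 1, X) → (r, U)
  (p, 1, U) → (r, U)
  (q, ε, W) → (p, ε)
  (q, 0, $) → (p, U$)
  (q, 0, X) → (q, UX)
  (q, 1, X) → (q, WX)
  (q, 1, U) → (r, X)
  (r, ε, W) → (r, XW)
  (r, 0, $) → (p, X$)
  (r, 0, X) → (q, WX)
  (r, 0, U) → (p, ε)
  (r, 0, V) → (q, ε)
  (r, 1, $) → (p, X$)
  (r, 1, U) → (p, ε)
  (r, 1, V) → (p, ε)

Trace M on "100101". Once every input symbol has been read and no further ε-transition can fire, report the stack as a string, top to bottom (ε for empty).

(p, 100101, $)
  read 1, top $: go to r, push V$ → (r, 00101, V$)
  read 0, top V: go to q, push ε → (q, 0101, $)
  read 0, top $: go to p, push U$ → (p, 101, U$)
  read 1, top U: go to r, push U → (r, 01, U$)
  read 0, top U: go to p, push ε → (p, 1, $)
  read 1, top $: go to r, push V$ → (r, ε, V$)
All input consumed in state r with stack V$.

V$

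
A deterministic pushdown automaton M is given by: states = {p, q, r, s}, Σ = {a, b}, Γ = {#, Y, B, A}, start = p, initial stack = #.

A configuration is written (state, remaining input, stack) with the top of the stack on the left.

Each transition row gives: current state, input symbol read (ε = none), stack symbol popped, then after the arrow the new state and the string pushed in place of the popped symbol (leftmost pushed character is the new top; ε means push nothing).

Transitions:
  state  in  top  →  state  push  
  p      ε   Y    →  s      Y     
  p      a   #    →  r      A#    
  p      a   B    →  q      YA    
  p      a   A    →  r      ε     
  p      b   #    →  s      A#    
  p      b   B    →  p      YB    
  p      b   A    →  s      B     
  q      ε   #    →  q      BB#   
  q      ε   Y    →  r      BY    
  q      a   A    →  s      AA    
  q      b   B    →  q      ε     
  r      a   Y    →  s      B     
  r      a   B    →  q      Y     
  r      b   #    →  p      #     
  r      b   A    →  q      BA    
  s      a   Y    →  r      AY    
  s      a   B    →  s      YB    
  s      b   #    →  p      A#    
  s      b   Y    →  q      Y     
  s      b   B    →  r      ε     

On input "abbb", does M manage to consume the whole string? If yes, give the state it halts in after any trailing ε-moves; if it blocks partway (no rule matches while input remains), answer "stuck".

stuck

(p, abbb, #) ⊢ (r, bbb, A#) ⊢ (q, bb, BA#) ⊢ (q, b, A#)
No transition for (q, b, top A); M blocks with input b remaining.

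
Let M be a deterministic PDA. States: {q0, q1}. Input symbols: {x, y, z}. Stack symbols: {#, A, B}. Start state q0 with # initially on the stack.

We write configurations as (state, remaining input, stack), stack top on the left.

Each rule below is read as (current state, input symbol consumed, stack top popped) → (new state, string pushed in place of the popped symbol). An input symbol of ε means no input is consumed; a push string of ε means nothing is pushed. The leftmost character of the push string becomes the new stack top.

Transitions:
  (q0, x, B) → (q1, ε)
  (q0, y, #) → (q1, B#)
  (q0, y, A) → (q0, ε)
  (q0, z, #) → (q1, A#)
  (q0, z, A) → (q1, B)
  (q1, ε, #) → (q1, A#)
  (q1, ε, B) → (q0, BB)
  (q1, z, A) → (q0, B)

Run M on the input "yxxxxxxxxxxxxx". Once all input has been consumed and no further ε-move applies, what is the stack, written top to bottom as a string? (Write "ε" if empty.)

(q0, yxxxxxxxxxxxxx, #)
  read y, top #: go to q1, push B# → (q1, xxxxxxxxxxxxx, B#)
  ε-move, top B: go to q0, push BB → (q0, xxxxxxxxxxxxx, BB#)
  read x, top B: go to q1, push ε → (q1, xxxxxxxxxxxx, B#)
  ε-move, top B: go to q0, push BB → (q0, xxxxxxxxxxxx, BB#)
  read x, top B: go to q1, push ε → (q1, xxxxxxxxxxx, B#)
  ε-move, top B: go to q0, push BB → (q0, xxxxxxxxxxx, BB#)
  read x, top B: go to q1, push ε → (q1, xxxxxxxxxx, B#)
  ε-move, top B: go to q0, push BB → (q0, xxxxxxxxxx, BB#)
  read x, top B: go to q1, push ε → (q1, xxxxxxxxx, B#)
  ε-move, top B: go to q0, push BB → (q0, xxxxxxxxx, BB#)
  read x, top B: go to q1, push ε → (q1, xxxxxxxx, B#)
  ε-move, top B: go to q0, push BB → (q0, xxxxxxxx, BB#)
  read x, top B: go to q1, push ε → (q1, xxxxxxx, B#)
  ε-move, top B: go to q0, push BB → (q0, xxxxxxx, BB#)
  read x, top B: go to q1, push ε → (q1, xxxxxx, B#)
  ε-move, top B: go to q0, push BB → (q0, xxxxxx, BB#)
  read x, top B: go to q1, push ε → (q1, xxxxx, B#)
  ε-move, top B: go to q0, push BB → (q0, xxxxx, BB#)
  read x, top B: go to q1, push ε → (q1, xxxx, B#)
  ε-move, top B: go to q0, push BB → (q0, xxxx, BB#)
  read x, top B: go to q1, push ε → (q1, xxx, B#)
  ε-move, top B: go to q0, push BB → (q0, xxx, BB#)
  read x, top B: go to q1, push ε → (q1, xx, B#)
  ε-move, top B: go to q0, push BB → (q0, xx, BB#)
  read x, top B: go to q1, push ε → (q1, x, B#)
  ε-move, top B: go to q0, push BB → (q0, x, BB#)
  read x, top B: go to q1, push ε → (q1, ε, B#)
  ε-move, top B: go to q0, push BB → (q0, ε, BB#)
All input consumed in state q0 with stack BB#.

BB#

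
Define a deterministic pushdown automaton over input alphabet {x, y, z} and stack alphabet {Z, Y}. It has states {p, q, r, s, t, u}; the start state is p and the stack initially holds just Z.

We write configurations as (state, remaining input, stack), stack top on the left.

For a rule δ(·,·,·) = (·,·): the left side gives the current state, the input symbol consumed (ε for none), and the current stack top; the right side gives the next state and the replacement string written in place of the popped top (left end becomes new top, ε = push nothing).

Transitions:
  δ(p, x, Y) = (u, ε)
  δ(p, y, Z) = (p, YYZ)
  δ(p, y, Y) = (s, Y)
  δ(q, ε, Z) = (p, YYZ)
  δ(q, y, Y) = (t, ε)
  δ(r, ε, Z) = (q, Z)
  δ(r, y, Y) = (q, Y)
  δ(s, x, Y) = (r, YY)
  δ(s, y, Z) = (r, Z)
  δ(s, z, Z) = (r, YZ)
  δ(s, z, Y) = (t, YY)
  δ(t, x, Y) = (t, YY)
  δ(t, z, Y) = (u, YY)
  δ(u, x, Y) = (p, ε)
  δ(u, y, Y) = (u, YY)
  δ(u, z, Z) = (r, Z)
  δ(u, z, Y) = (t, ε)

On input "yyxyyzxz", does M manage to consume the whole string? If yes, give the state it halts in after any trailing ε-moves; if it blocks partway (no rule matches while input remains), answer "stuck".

(p, yyxyyzxz, Z)
  read y, top Z: go to p, push YYZ → (p, yxyyzxz, YYZ)
  read y, top Y: go to s, push Y → (s, xyyzxz, YYZ)
  read x, top Y: go to r, push YY → (r, yyzxz, YYYZ)
  read y, top Y: go to q, push Y → (q, yzxz, YYYZ)
  read y, top Y: go to t, push ε → (t, zxz, YYZ)
  read z, top Y: go to u, push YY → (u, xz, YYYZ)
  read x, top Y: go to p, push ε → (p, z, YYZ)
No transition for (p, z, top Y); M blocks with input z remaining.

stuck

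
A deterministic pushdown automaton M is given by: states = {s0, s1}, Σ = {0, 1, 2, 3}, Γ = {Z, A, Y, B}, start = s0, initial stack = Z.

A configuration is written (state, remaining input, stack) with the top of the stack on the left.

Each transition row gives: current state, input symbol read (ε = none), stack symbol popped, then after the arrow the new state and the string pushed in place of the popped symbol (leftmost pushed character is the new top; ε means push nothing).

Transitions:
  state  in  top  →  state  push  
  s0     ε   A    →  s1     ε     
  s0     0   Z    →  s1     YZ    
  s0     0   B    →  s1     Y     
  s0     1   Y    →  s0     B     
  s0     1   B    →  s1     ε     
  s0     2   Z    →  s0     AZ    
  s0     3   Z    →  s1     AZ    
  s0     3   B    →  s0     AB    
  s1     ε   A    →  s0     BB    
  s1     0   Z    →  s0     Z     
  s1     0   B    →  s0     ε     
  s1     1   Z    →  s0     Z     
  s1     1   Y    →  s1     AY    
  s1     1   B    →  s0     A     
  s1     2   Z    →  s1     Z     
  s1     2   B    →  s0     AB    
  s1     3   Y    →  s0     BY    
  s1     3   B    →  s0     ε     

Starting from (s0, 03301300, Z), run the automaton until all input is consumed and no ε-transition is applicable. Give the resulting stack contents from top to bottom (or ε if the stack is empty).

YZ

(s0, 03301300, Z) ⊢ (s1, 3301300, YZ) ⊢ (s0, 301300, BYZ) ⊢ (s0, 01300, ABYZ) ⊢ (s1, 01300, BYZ) ⊢ (s0, 1300, YZ) ⊢ (s0, 300, BZ) ⊢ (s0, 00, ABZ) ⊢ (s1, 00, BZ) ⊢ (s0, 0, Z) ⊢ (s1, ε, YZ)
All input consumed in state s1 with stack YZ.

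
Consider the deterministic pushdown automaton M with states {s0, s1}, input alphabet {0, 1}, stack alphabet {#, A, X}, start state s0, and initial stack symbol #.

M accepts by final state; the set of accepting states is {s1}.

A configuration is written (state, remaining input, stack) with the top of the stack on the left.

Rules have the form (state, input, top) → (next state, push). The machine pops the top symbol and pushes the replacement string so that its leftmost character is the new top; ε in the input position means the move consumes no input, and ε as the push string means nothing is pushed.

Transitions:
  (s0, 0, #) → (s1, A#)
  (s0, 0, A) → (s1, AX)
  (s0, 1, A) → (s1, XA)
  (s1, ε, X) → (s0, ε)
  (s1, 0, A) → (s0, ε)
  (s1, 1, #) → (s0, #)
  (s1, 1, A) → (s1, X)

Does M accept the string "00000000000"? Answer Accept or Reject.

Accept

(s0, 00000000000, #)
  read 0, top #: go to s1, push A# → (s1, 0000000000, A#)
  read 0, top A: go to s0, push ε → (s0, 000000000, #)
  read 0, top #: go to s1, push A# → (s1, 00000000, A#)
  read 0, top A: go to s0, push ε → (s0, 0000000, #)
  read 0, top #: go to s1, push A# → (s1, 000000, A#)
  read 0, top A: go to s0, push ε → (s0, 00000, #)
  read 0, top #: go to s1, push A# → (s1, 0000, A#)
  read 0, top A: go to s0, push ε → (s0, 000, #)
  read 0, top #: go to s1, push A# → (s1, 00, A#)
  read 0, top A: go to s0, push ε → (s0, 0, #)
  read 0, top #: go to s1, push A# → (s1, ε, A#)
All input consumed; state s1 ∈ F.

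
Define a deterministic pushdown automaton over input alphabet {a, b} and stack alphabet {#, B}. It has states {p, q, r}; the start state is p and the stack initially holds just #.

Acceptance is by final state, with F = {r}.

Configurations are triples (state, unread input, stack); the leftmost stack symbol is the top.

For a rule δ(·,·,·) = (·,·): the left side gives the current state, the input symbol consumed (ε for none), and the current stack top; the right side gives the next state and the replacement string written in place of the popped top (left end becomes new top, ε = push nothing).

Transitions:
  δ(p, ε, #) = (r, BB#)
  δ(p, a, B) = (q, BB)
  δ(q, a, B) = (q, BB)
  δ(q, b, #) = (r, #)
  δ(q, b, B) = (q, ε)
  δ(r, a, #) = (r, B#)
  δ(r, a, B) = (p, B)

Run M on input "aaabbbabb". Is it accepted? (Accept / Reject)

Reject

(p, aaabbbabb, #)
  ε-move, top #: go to r, push BB# → (r, aaabbbabb, BB#)
  read a, top B: go to p, push B → (p, aabbbabb, BB#)
  read a, top B: go to q, push BB → (q, abbbabb, BBB#)
  read a, top B: go to q, push BB → (q, bbbabb, BBBB#)
  read b, top B: go to q, push ε → (q, bbabb, BBB#)
  read b, top B: go to q, push ε → (q, babb, BB#)
  read b, top B: go to q, push ε → (q, abb, B#)
  read a, top B: go to q, push BB → (q, bb, BB#)
  read b, top B: go to q, push ε → (q, b, B#)
  read b, top B: go to q, push ε → (q, ε, #)
All input consumed; state q ∉ F and no further ε-move applies.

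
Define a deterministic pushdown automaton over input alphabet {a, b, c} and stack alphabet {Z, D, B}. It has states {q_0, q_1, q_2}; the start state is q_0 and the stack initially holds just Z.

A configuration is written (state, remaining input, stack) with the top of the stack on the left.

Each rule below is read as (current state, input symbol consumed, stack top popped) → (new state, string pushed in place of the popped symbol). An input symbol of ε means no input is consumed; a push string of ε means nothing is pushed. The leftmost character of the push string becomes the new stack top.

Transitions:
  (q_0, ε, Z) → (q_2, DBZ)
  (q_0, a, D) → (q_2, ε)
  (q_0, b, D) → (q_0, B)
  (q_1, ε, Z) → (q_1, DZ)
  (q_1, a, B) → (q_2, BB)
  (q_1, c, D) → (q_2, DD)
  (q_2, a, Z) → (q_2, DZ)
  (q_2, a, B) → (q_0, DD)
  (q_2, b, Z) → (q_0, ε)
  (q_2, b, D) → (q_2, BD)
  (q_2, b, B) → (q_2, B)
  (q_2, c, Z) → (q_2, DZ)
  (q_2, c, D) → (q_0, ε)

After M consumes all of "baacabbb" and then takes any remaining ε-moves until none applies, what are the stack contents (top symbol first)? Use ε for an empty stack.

BZ

(q_0, baacabbb, Z) ⊢ (q_2, baacabbb, DBZ) ⊢ (q_2, aacabbb, BDBZ) ⊢ (q_0, acabbb, DDDBZ) ⊢ (q_2, cabbb, DDBZ) ⊢ (q_0, abbb, DBZ) ⊢ (q_2, bbb, BZ) ⊢ (q_2, bb, BZ) ⊢ (q_2, b, BZ) ⊢ (q_2, ε, BZ)
All input consumed in state q_2 with stack BZ.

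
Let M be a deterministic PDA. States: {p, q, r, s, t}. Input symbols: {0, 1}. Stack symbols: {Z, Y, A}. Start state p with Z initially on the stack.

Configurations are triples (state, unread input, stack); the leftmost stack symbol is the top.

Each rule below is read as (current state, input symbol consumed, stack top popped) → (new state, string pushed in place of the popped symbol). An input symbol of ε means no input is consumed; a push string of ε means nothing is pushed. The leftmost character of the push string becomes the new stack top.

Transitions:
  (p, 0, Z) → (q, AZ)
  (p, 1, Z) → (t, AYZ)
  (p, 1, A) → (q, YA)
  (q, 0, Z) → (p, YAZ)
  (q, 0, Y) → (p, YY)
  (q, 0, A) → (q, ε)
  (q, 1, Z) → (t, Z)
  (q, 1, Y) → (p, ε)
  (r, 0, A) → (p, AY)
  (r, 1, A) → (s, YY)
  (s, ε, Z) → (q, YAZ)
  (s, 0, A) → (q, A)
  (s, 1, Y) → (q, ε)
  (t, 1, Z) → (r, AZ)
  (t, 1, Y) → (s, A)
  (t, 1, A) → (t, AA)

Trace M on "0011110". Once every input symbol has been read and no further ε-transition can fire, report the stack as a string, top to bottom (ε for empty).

YYZ

(p, 0011110, Z)
  read 0, top Z: go to q, push AZ → (q, 011110, AZ)
  read 0, top A: go to q, push ε → (q, 11110, Z)
  read 1, top Z: go to t, push Z → (t, 1110, Z)
  read 1, top Z: go to r, push AZ → (r, 110, AZ)
  read 1, top A: go to s, push YY → (s, 10, YYZ)
  read 1, top Y: go to q, push ε → (q, 0, YZ)
  read 0, top Y: go to p, push YY → (p, ε, YYZ)
All input consumed in state p with stack YYZ.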